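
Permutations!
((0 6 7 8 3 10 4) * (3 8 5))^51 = ((0 6 7 5 3 10 4))^51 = (0 7 3 4 6 5 10)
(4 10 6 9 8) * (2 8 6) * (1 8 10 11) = [0, 8, 10, 3, 11, 5, 9, 7, 4, 6, 2, 1] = (1 8 4 11)(2 10)(6 9)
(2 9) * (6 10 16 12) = [0, 1, 9, 3, 4, 5, 10, 7, 8, 2, 16, 11, 6, 13, 14, 15, 12] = (2 9)(6 10 16 12)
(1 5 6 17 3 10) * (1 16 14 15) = (1 5 6 17 3 10 16 14 15) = [0, 5, 2, 10, 4, 6, 17, 7, 8, 9, 16, 11, 12, 13, 15, 1, 14, 3]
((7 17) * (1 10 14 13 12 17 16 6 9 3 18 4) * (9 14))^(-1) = (1 4 18 3 9 10)(6 16 7 17 12 13 14)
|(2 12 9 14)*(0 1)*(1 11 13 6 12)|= 9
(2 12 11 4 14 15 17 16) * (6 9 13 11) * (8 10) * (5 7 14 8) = (2 12 6 9 13 11 4 8 10 5 7 14 15 17 16) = [0, 1, 12, 3, 8, 7, 9, 14, 10, 13, 5, 4, 6, 11, 15, 17, 2, 16]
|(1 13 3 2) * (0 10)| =|(0 10)(1 13 3 2)| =4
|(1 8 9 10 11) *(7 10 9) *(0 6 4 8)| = 8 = |(0 6 4 8 7 10 11 1)|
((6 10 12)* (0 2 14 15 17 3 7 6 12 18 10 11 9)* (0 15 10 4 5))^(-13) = (0 2 14 10 18 4 5)(3 7 6 11 9 15 17)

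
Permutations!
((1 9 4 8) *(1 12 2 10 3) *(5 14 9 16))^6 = (1 8 16 12 5 2 14 10 9 3 4)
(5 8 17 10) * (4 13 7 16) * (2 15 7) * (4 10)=(2 15 7 16 10 5 8 17 4 13)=[0, 1, 15, 3, 13, 8, 6, 16, 17, 9, 5, 11, 12, 2, 14, 7, 10, 4]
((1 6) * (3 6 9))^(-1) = (1 6 3 9)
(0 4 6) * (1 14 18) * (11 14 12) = [4, 12, 2, 3, 6, 5, 0, 7, 8, 9, 10, 14, 11, 13, 18, 15, 16, 17, 1] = (0 4 6)(1 12 11 14 18)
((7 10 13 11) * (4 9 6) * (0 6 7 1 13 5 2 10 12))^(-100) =((0 6 4 9 7 12)(1 13 11)(2 10 5))^(-100) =(0 4 7)(1 11 13)(2 5 10)(6 9 12)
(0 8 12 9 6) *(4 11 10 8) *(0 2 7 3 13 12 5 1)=(0 4 11 10 8 5 1)(2 7 3 13 12 9 6)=[4, 0, 7, 13, 11, 1, 2, 3, 5, 6, 8, 10, 9, 12]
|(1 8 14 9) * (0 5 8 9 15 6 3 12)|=8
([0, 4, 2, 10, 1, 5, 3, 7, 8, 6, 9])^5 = (1 4)(3 10 9 6)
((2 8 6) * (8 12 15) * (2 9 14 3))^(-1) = ((2 12 15 8 6 9 14 3))^(-1) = (2 3 14 9 6 8 15 12)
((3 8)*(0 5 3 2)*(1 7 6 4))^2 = (0 3 2 5 8)(1 6)(4 7)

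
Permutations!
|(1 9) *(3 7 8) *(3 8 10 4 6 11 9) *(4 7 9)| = |(1 3 9)(4 6 11)(7 10)| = 6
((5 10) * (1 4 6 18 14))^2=((1 4 6 18 14)(5 10))^2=(1 6 14 4 18)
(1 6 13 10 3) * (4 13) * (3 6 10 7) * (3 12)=[0, 10, 2, 1, 13, 5, 4, 12, 8, 9, 6, 11, 3, 7]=(1 10 6 4 13 7 12 3)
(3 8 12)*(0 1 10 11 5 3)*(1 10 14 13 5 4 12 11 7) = [10, 14, 2, 8, 12, 3, 6, 1, 11, 9, 7, 4, 0, 5, 13] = (0 10 7 1 14 13 5 3 8 11 4 12)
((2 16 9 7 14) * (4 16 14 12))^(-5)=(16)(2 14)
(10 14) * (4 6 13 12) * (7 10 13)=(4 6 7 10 14 13 12)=[0, 1, 2, 3, 6, 5, 7, 10, 8, 9, 14, 11, 4, 12, 13]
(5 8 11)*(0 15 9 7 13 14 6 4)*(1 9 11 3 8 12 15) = [1, 9, 2, 8, 0, 12, 4, 13, 3, 7, 10, 5, 15, 14, 6, 11] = (0 1 9 7 13 14 6 4)(3 8)(5 12 15 11)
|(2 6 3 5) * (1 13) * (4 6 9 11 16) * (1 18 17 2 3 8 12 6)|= |(1 13 18 17 2 9 11 16 4)(3 5)(6 8 12)|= 18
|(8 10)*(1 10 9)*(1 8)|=2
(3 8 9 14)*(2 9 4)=(2 9 14 3 8 4)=[0, 1, 9, 8, 2, 5, 6, 7, 4, 14, 10, 11, 12, 13, 3]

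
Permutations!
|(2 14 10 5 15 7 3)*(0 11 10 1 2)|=21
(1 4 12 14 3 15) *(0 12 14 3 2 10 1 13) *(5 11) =[12, 4, 10, 15, 14, 11, 6, 7, 8, 9, 1, 5, 3, 0, 2, 13] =(0 12 3 15 13)(1 4 14 2 10)(5 11)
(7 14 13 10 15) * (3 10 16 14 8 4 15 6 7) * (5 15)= [0, 1, 2, 10, 5, 15, 7, 8, 4, 9, 6, 11, 12, 16, 13, 3, 14]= (3 10 6 7 8 4 5 15)(13 16 14)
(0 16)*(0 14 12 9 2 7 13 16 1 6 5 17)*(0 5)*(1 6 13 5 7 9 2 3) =(0 6)(1 13 16 14 12 2 9 3)(5 17 7) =[6, 13, 9, 1, 4, 17, 0, 5, 8, 3, 10, 11, 2, 16, 12, 15, 14, 7]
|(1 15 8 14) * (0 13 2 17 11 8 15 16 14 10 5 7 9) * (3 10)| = |(0 13 2 17 11 8 3 10 5 7 9)(1 16 14)| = 33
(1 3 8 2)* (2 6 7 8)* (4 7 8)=(1 3 2)(4 7)(6 8)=[0, 3, 1, 2, 7, 5, 8, 4, 6]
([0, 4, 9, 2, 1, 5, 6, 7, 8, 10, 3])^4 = [0, 1, 2, 3, 4, 5, 6, 7, 8, 9, 10]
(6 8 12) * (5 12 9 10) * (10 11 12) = (5 10)(6 8 9 11 12) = [0, 1, 2, 3, 4, 10, 8, 7, 9, 11, 5, 12, 6]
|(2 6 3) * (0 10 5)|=|(0 10 5)(2 6 3)|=3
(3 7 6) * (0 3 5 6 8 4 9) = (0 3 7 8 4 9)(5 6) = [3, 1, 2, 7, 9, 6, 5, 8, 4, 0]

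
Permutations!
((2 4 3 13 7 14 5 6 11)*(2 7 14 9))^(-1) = ((2 4 3 13 14 5 6 11 7 9))^(-1) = (2 9 7 11 6 5 14 13 3 4)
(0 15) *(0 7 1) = (0 15 7 1) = [15, 0, 2, 3, 4, 5, 6, 1, 8, 9, 10, 11, 12, 13, 14, 7]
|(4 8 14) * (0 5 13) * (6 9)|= |(0 5 13)(4 8 14)(6 9)|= 6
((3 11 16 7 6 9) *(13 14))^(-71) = ((3 11 16 7 6 9)(13 14))^(-71) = (3 11 16 7 6 9)(13 14)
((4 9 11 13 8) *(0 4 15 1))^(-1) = (0 1 15 8 13 11 9 4)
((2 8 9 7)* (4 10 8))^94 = ((2 4 10 8 9 7))^94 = (2 9 10)(4 7 8)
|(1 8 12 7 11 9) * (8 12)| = |(1 12 7 11 9)| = 5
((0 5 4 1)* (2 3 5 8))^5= (0 4 3 8 1 5 2)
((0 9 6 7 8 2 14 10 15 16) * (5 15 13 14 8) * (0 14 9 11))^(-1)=(0 11)(2 8)(5 7 6 9 13 10 14 16 15)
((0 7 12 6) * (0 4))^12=((0 7 12 6 4))^12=(0 12 4 7 6)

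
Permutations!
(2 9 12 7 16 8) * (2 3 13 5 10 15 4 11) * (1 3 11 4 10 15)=(1 3 13 5 15 10)(2 9 12 7 16 8 11)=[0, 3, 9, 13, 4, 15, 6, 16, 11, 12, 1, 2, 7, 5, 14, 10, 8]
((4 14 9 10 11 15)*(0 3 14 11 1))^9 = (15)(0 9)(1 14)(3 10)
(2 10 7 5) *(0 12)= (0 12)(2 10 7 5)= [12, 1, 10, 3, 4, 2, 6, 5, 8, 9, 7, 11, 0]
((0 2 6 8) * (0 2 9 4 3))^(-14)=((0 9 4 3)(2 6 8))^(-14)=(0 4)(2 6 8)(3 9)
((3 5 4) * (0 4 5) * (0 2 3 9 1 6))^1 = (0 4 9 1 6)(2 3) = ((0 4 9 1 6)(2 3))^1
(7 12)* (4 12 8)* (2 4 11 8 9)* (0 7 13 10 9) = [7, 1, 4, 3, 12, 5, 6, 0, 11, 2, 9, 8, 13, 10] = (0 7)(2 4 12 13 10 9)(8 11)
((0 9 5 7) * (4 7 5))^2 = ((0 9 4 7))^2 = (0 4)(7 9)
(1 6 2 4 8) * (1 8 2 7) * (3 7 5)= (8)(1 6 5 3 7)(2 4)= [0, 6, 4, 7, 2, 3, 5, 1, 8]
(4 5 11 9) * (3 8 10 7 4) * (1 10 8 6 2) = (1 10 7 4 5 11 9 3 6 2) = [0, 10, 1, 6, 5, 11, 2, 4, 8, 3, 7, 9]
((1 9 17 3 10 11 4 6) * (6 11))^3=(1 3)(4 11)(6 17)(9 10)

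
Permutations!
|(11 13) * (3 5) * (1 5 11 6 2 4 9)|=9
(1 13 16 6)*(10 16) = [0, 13, 2, 3, 4, 5, 1, 7, 8, 9, 16, 11, 12, 10, 14, 15, 6] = (1 13 10 16 6)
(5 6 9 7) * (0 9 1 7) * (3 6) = [9, 7, 2, 6, 4, 3, 1, 5, 8, 0] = (0 9)(1 7 5 3 6)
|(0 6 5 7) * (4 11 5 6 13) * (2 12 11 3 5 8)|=|(0 13 4 3 5 7)(2 12 11 8)|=12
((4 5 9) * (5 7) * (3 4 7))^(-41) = ((3 4)(5 9 7))^(-41) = (3 4)(5 9 7)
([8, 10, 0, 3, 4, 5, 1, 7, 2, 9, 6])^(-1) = (0 2 8)(1 6 10)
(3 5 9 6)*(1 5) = [0, 5, 2, 1, 4, 9, 3, 7, 8, 6] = (1 5 9 6 3)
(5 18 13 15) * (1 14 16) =[0, 14, 2, 3, 4, 18, 6, 7, 8, 9, 10, 11, 12, 15, 16, 5, 1, 17, 13] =(1 14 16)(5 18 13 15)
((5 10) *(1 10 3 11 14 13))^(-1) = (1 13 14 11 3 5 10)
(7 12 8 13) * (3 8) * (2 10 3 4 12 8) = (2 10 3)(4 12)(7 8 13) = [0, 1, 10, 2, 12, 5, 6, 8, 13, 9, 3, 11, 4, 7]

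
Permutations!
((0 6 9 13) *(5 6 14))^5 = ((0 14 5 6 9 13))^5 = (0 13 9 6 5 14)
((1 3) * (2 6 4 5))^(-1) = (1 3)(2 5 4 6)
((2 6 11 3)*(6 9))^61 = (2 9 6 11 3)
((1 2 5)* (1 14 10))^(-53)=((1 2 5 14 10))^(-53)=(1 5 10 2 14)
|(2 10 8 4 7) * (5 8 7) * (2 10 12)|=|(2 12)(4 5 8)(7 10)|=6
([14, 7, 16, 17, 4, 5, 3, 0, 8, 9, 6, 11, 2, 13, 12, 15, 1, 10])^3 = (0 2 7 12 1 14 16)(3 6 10 17)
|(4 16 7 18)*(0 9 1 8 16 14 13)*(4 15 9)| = 28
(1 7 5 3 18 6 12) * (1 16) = [0, 7, 2, 18, 4, 3, 12, 5, 8, 9, 10, 11, 16, 13, 14, 15, 1, 17, 6] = (1 7 5 3 18 6 12 16)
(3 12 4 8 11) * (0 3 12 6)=(0 3 6)(4 8 11 12)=[3, 1, 2, 6, 8, 5, 0, 7, 11, 9, 10, 12, 4]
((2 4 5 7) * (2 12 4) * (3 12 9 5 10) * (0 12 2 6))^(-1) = ((0 12 4 10 3 2 6)(5 7 9))^(-1) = (0 6 2 3 10 4 12)(5 9 7)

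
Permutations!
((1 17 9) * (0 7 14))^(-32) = (0 7 14)(1 17 9)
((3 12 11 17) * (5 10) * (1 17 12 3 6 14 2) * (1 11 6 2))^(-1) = ((1 17 2 11 12 6 14)(5 10))^(-1) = (1 14 6 12 11 2 17)(5 10)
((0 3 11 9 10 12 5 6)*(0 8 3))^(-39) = ((3 11 9 10 12 5 6 8))^(-39) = (3 11 9 10 12 5 6 8)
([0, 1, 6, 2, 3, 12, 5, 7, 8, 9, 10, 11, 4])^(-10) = (2 5 4)(3 6 12)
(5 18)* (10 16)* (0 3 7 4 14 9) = (0 3 7 4 14 9)(5 18)(10 16) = [3, 1, 2, 7, 14, 18, 6, 4, 8, 0, 16, 11, 12, 13, 9, 15, 10, 17, 5]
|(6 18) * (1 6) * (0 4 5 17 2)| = |(0 4 5 17 2)(1 6 18)| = 15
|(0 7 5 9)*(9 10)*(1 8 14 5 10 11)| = |(0 7 10 9)(1 8 14 5 11)| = 20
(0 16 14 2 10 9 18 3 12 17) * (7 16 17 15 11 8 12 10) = [17, 1, 7, 10, 4, 5, 6, 16, 12, 18, 9, 8, 15, 13, 2, 11, 14, 0, 3] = (0 17)(2 7 16 14)(3 10 9 18)(8 12 15 11)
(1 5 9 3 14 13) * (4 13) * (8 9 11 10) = (1 5 11 10 8 9 3 14 4 13) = [0, 5, 2, 14, 13, 11, 6, 7, 9, 3, 8, 10, 12, 1, 4]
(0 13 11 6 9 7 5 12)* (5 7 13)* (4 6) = (0 5 12)(4 6 9 13 11) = [5, 1, 2, 3, 6, 12, 9, 7, 8, 13, 10, 4, 0, 11]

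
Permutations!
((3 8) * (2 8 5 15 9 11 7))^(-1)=((2 8 3 5 15 9 11 7))^(-1)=(2 7 11 9 15 5 3 8)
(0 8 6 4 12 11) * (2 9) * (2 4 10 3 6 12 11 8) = [2, 1, 9, 6, 11, 5, 10, 7, 12, 4, 3, 0, 8] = (0 2 9 4 11)(3 6 10)(8 12)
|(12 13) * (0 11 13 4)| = |(0 11 13 12 4)| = 5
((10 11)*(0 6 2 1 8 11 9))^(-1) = (0 9 10 11 8 1 2 6) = ((0 6 2 1 8 11 10 9))^(-1)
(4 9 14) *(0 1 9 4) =(0 1 9 14) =[1, 9, 2, 3, 4, 5, 6, 7, 8, 14, 10, 11, 12, 13, 0]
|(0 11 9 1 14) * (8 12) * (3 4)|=10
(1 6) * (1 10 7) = (1 6 10 7) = [0, 6, 2, 3, 4, 5, 10, 1, 8, 9, 7]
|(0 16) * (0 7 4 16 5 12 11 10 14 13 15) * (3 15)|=|(0 5 12 11 10 14 13 3 15)(4 16 7)|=9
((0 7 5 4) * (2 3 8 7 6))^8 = (8)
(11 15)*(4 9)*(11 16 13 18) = (4 9)(11 15 16 13 18) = [0, 1, 2, 3, 9, 5, 6, 7, 8, 4, 10, 15, 12, 18, 14, 16, 13, 17, 11]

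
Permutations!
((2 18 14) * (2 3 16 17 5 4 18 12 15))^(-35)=((2 12 15)(3 16 17 5 4 18 14))^(-35)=(18)(2 12 15)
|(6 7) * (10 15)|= |(6 7)(10 15)|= 2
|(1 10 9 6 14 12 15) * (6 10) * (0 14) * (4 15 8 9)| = |(0 14 12 8 9 10 4 15 1 6)| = 10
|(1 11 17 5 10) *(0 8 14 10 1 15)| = 20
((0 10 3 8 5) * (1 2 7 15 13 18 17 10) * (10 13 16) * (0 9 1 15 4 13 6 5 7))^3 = ((0 15 16 10 3 8 7 4 13 18 17 6 5 9 1 2))^3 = (0 10 7 18 5 2 16 8 13 6 1 15 3 4 17 9)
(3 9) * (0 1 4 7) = (0 1 4 7)(3 9) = [1, 4, 2, 9, 7, 5, 6, 0, 8, 3]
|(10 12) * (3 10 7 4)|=|(3 10 12 7 4)|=5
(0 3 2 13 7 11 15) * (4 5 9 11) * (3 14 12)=(0 14 12 3 2 13 7 4 5 9 11 15)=[14, 1, 13, 2, 5, 9, 6, 4, 8, 11, 10, 15, 3, 7, 12, 0]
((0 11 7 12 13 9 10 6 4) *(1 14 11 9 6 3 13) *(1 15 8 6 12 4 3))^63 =(0 4 7 11 14 1 10 9)(3 15)(6 12)(8 13)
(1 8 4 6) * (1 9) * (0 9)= (0 9 1 8 4 6)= [9, 8, 2, 3, 6, 5, 0, 7, 4, 1]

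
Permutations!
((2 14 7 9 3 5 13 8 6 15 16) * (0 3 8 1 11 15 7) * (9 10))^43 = (0 13 15 14 5 11 2 3 1 16)(6 9 7 8 10)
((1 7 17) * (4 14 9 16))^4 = (1 7 17)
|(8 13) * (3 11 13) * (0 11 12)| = |(0 11 13 8 3 12)| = 6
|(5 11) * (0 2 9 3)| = 4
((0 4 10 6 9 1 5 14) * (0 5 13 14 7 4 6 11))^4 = (0 13 4 6 14 10 9 5 11 1 7)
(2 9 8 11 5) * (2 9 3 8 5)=(2 3 8 11)(5 9)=[0, 1, 3, 8, 4, 9, 6, 7, 11, 5, 10, 2]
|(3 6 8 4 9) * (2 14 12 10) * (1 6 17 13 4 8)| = |(1 6)(2 14 12 10)(3 17 13 4 9)| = 20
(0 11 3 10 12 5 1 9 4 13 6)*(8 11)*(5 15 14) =(0 8 11 3 10 12 15 14 5 1 9 4 13 6) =[8, 9, 2, 10, 13, 1, 0, 7, 11, 4, 12, 3, 15, 6, 5, 14]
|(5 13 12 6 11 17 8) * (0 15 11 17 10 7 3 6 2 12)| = |(0 15 11 10 7 3 6 17 8 5 13)(2 12)| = 22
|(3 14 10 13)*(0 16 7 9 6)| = |(0 16 7 9 6)(3 14 10 13)| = 20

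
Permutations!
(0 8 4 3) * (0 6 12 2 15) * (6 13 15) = (0 8 4 3 13 15)(2 6 12) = [8, 1, 6, 13, 3, 5, 12, 7, 4, 9, 10, 11, 2, 15, 14, 0]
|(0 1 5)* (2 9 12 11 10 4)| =|(0 1 5)(2 9 12 11 10 4)| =6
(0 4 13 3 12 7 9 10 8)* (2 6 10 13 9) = (0 4 9 13 3 12 7 2 6 10 8) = [4, 1, 6, 12, 9, 5, 10, 2, 0, 13, 8, 11, 7, 3]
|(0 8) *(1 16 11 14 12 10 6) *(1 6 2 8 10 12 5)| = 20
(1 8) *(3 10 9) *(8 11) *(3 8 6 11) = (1 3 10 9 8)(6 11) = [0, 3, 2, 10, 4, 5, 11, 7, 1, 8, 9, 6]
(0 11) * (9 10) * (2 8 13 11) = [2, 1, 8, 3, 4, 5, 6, 7, 13, 10, 9, 0, 12, 11] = (0 2 8 13 11)(9 10)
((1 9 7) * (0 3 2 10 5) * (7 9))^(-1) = ((0 3 2 10 5)(1 7))^(-1) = (0 5 10 2 3)(1 7)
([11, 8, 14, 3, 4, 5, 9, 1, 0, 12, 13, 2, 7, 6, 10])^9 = (0 7 6 14)(1 9 10 11)(2 8 12 13)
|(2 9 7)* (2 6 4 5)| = 6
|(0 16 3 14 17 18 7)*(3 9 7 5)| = 20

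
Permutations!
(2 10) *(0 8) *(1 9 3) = (0 8)(1 9 3)(2 10) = [8, 9, 10, 1, 4, 5, 6, 7, 0, 3, 2]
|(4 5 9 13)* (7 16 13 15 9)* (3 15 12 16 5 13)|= 10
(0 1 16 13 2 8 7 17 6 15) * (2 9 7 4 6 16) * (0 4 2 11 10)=(0 1 11 10)(2 8)(4 6 15)(7 17 16 13 9)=[1, 11, 8, 3, 6, 5, 15, 17, 2, 7, 0, 10, 12, 9, 14, 4, 13, 16]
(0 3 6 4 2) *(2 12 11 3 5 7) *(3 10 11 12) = (12)(0 5 7 2)(3 6 4)(10 11) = [5, 1, 0, 6, 3, 7, 4, 2, 8, 9, 11, 10, 12]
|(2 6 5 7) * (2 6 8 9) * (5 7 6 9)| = 6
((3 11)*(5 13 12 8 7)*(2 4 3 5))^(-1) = (2 7 8 12 13 5 11 3 4)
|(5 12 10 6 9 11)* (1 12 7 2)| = 9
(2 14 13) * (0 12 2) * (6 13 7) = (0 12 2 14 7 6 13) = [12, 1, 14, 3, 4, 5, 13, 6, 8, 9, 10, 11, 2, 0, 7]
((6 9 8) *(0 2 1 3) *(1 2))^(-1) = (0 3 1)(6 8 9)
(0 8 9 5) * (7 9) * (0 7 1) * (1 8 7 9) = (0 7 1)(5 9) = [7, 0, 2, 3, 4, 9, 6, 1, 8, 5]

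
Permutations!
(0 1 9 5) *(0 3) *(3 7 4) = (0 1 9 5 7 4 3) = [1, 9, 2, 0, 3, 7, 6, 4, 8, 5]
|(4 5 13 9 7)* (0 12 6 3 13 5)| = 8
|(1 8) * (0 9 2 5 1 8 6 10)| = 7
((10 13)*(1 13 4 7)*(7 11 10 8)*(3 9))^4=((1 13 8 7)(3 9)(4 11 10))^4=(13)(4 11 10)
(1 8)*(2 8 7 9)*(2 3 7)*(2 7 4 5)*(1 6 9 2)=(1 7 2 8 6 9 3 4 5)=[0, 7, 8, 4, 5, 1, 9, 2, 6, 3]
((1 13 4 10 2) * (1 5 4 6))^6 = (13)(2 4)(5 10)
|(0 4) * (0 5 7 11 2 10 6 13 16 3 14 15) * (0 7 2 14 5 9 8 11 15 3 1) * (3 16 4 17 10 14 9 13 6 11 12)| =|(0 17 10 11 9 8 12 3 5 2 14 16 1)(4 13)(7 15)| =26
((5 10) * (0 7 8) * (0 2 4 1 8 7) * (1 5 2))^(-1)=((1 8)(2 4 5 10))^(-1)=(1 8)(2 10 5 4)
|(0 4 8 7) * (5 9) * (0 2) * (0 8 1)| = 6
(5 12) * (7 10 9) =(5 12)(7 10 9) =[0, 1, 2, 3, 4, 12, 6, 10, 8, 7, 9, 11, 5]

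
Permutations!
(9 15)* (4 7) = [0, 1, 2, 3, 7, 5, 6, 4, 8, 15, 10, 11, 12, 13, 14, 9] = (4 7)(9 15)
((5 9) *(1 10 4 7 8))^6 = (1 10 4 7 8)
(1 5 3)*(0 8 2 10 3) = (0 8 2 10 3 1 5) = [8, 5, 10, 1, 4, 0, 6, 7, 2, 9, 3]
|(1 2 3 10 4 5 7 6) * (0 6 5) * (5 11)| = |(0 6 1 2 3 10 4)(5 7 11)| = 21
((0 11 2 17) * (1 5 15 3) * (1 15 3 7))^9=(0 11 2 17)(1 7 15 3 5)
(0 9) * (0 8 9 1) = (0 1)(8 9) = [1, 0, 2, 3, 4, 5, 6, 7, 9, 8]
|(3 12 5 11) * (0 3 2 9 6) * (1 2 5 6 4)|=4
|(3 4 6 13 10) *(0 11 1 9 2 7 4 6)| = 28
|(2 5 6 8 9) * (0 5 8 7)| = |(0 5 6 7)(2 8 9)| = 12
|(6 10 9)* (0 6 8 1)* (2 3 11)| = 6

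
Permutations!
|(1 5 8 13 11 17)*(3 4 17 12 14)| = 10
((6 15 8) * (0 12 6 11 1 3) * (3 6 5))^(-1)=((0 12 5 3)(1 6 15 8 11))^(-1)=(0 3 5 12)(1 11 8 15 6)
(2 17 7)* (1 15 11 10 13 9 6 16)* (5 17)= (1 15 11 10 13 9 6 16)(2 5 17 7)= [0, 15, 5, 3, 4, 17, 16, 2, 8, 6, 13, 10, 12, 9, 14, 11, 1, 7]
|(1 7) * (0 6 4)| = |(0 6 4)(1 7)| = 6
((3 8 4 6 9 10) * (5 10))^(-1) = (3 10 5 9 6 4 8)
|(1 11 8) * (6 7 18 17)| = |(1 11 8)(6 7 18 17)| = 12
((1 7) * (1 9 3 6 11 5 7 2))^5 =(1 2)(3 9 7 5 11 6)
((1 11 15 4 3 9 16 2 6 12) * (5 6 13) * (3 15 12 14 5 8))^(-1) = ((1 11 12)(2 13 8 3 9 16)(4 15)(5 6 14))^(-1) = (1 12 11)(2 16 9 3 8 13)(4 15)(5 14 6)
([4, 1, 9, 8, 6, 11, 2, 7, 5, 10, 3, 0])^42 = (0 6 9 3 5)(2 10 8 11 4)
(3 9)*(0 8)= (0 8)(3 9)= [8, 1, 2, 9, 4, 5, 6, 7, 0, 3]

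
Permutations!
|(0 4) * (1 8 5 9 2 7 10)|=14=|(0 4)(1 8 5 9 2 7 10)|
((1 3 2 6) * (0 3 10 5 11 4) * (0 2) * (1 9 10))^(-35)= ((0 3)(2 6 9 10 5 11 4))^(-35)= (11)(0 3)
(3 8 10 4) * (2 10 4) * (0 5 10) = (0 5 10 2)(3 8 4) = [5, 1, 0, 8, 3, 10, 6, 7, 4, 9, 2]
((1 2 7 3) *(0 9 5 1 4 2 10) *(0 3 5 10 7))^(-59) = (0 9 10 3 4 2)(1 7 5)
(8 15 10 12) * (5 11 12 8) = [0, 1, 2, 3, 4, 11, 6, 7, 15, 9, 8, 12, 5, 13, 14, 10] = (5 11 12)(8 15 10)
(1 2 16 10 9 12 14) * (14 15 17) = [0, 2, 16, 3, 4, 5, 6, 7, 8, 12, 9, 11, 15, 13, 1, 17, 10, 14] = (1 2 16 10 9 12 15 17 14)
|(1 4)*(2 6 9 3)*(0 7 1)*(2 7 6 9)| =8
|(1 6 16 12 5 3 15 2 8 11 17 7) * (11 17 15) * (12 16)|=|(1 6 12 5 3 11 15 2 8 17 7)|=11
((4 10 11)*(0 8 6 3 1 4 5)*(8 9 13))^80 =((0 9 13 8 6 3 1 4 10 11 5))^80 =(0 8 1 11 9 6 4 5 13 3 10)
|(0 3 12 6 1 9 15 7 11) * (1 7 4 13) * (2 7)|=|(0 3 12 6 2 7 11)(1 9 15 4 13)|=35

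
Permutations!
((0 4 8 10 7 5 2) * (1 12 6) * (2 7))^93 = (12)(0 10 4 2 8)(5 7)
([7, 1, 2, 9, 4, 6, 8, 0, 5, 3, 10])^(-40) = (10)(5 8 6)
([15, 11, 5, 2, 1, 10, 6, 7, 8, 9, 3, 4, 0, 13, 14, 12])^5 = [12, 4, 5, 2, 11, 10, 6, 7, 8, 9, 3, 1, 15, 13, 14, 0]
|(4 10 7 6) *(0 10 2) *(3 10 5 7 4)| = 8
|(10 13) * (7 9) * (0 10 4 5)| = 10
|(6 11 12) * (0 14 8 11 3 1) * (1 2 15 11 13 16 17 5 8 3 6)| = 40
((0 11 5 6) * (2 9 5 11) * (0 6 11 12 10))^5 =(0 12 5 2 10 11 9)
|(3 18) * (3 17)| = 3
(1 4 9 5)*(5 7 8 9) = (1 4 5)(7 8 9) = [0, 4, 2, 3, 5, 1, 6, 8, 9, 7]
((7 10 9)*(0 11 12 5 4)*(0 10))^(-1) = (0 7 9 10 4 5 12 11)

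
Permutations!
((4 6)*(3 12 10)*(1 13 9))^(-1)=(1 9 13)(3 10 12)(4 6)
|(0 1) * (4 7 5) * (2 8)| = 6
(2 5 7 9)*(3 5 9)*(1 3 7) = (1 3 5)(2 9) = [0, 3, 9, 5, 4, 1, 6, 7, 8, 2]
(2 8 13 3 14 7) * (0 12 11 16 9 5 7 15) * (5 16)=(0 12 11 5 7 2 8 13 3 14 15)(9 16)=[12, 1, 8, 14, 4, 7, 6, 2, 13, 16, 10, 5, 11, 3, 15, 0, 9]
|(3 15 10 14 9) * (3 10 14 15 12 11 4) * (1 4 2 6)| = |(1 4 3 12 11 2 6)(9 10 15 14)| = 28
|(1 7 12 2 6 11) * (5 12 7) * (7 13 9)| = |(1 5 12 2 6 11)(7 13 9)| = 6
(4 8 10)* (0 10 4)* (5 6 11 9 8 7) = (0 10)(4 7 5 6 11 9 8) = [10, 1, 2, 3, 7, 6, 11, 5, 4, 8, 0, 9]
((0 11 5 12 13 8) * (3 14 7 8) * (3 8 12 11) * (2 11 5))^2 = (0 14 12 8 3 7 13)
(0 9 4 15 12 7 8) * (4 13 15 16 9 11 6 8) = [11, 1, 2, 3, 16, 5, 8, 4, 0, 13, 10, 6, 7, 15, 14, 12, 9] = (0 11 6 8)(4 16 9 13 15 12 7)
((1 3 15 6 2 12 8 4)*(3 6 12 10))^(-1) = (1 4 8 12 15 3 10 2 6)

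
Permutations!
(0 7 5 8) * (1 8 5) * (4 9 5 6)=(0 7 1 8)(4 9 5 6)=[7, 8, 2, 3, 9, 6, 4, 1, 0, 5]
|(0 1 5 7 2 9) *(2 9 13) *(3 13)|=15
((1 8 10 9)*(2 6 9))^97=((1 8 10 2 6 9))^97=(1 8 10 2 6 9)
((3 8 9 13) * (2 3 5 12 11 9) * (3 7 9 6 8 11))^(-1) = (2 8 6 11 3 12 5 13 9 7)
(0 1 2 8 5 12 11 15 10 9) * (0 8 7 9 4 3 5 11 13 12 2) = (0 1)(2 7 9 8 11 15 10 4 3 5)(12 13) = [1, 0, 7, 5, 3, 2, 6, 9, 11, 8, 4, 15, 13, 12, 14, 10]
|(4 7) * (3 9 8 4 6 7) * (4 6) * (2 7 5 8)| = |(2 7 4 3 9)(5 8 6)| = 15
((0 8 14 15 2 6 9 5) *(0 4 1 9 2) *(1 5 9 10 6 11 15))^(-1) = (0 15 11 2 6 10 1 14 8)(4 5)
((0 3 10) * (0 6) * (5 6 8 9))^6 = (0 6 5 9 8 10 3)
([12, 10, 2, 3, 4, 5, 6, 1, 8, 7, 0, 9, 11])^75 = (0 1 9 12 10 7 11)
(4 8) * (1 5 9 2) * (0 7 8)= (0 7 8 4)(1 5 9 2)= [7, 5, 1, 3, 0, 9, 6, 8, 4, 2]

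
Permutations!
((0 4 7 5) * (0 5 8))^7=(0 8 7 4)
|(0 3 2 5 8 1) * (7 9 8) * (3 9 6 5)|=|(0 9 8 1)(2 3)(5 7 6)|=12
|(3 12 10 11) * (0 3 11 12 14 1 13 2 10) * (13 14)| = |(0 3 13 2 10 12)(1 14)| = 6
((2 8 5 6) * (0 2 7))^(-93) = ((0 2 8 5 6 7))^(-93) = (0 5)(2 6)(7 8)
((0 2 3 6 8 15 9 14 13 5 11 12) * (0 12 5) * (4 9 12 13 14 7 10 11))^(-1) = (0 13 12 15 8 6 3 2)(4 5 11 10 7 9)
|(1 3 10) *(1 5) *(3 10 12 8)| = |(1 10 5)(3 12 8)| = 3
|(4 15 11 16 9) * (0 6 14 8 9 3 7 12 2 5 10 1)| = 16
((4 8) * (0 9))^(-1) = (0 9)(4 8)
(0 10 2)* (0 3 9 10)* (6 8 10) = (2 3 9 6 8 10) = [0, 1, 3, 9, 4, 5, 8, 7, 10, 6, 2]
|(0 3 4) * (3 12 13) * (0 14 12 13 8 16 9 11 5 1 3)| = |(0 13)(1 3 4 14 12 8 16 9 11 5)| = 10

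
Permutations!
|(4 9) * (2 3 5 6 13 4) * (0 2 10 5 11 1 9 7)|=12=|(0 2 3 11 1 9 10 5 6 13 4 7)|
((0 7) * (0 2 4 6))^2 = (0 2 6 7 4) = ((0 7 2 4 6))^2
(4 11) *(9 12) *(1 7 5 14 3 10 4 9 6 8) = (1 7 5 14 3 10 4 11 9 12 6 8) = [0, 7, 2, 10, 11, 14, 8, 5, 1, 12, 4, 9, 6, 13, 3]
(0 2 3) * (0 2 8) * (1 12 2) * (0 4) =(0 8 4)(1 12 2 3) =[8, 12, 3, 1, 0, 5, 6, 7, 4, 9, 10, 11, 2]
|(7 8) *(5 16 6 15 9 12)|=|(5 16 6 15 9 12)(7 8)|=6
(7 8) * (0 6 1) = (0 6 1)(7 8) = [6, 0, 2, 3, 4, 5, 1, 8, 7]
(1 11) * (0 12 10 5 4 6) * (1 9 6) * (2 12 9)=(0 9 6)(1 11 2 12 10 5 4)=[9, 11, 12, 3, 1, 4, 0, 7, 8, 6, 5, 2, 10]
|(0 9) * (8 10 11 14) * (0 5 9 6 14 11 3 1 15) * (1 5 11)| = 11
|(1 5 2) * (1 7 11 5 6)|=4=|(1 6)(2 7 11 5)|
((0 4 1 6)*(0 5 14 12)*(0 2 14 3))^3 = ((0 4 1 6 5 3)(2 14 12))^3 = (14)(0 6)(1 3)(4 5)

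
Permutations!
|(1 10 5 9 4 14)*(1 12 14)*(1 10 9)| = 10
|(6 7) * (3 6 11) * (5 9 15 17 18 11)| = 9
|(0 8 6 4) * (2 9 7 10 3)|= |(0 8 6 4)(2 9 7 10 3)|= 20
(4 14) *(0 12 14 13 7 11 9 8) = (0 12 14 4 13 7 11 9 8) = [12, 1, 2, 3, 13, 5, 6, 11, 0, 8, 10, 9, 14, 7, 4]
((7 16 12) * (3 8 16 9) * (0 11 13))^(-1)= (0 13 11)(3 9 7 12 16 8)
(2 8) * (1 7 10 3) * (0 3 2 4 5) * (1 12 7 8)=[3, 8, 1, 12, 5, 0, 6, 10, 4, 9, 2, 11, 7]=(0 3 12 7 10 2 1 8 4 5)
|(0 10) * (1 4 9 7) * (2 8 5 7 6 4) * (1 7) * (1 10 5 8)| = |(0 5 10)(1 2)(4 9 6)| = 6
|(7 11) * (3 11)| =3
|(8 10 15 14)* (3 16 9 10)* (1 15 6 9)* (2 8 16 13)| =12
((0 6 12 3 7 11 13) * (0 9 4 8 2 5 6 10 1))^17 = (0 1 10)(2 11 5 13 6 9 12 4 3 8 7)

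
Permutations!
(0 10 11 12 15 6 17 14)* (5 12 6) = [10, 1, 2, 3, 4, 12, 17, 7, 8, 9, 11, 6, 15, 13, 0, 5, 16, 14] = (0 10 11 6 17 14)(5 12 15)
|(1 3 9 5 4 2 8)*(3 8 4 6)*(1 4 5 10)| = 9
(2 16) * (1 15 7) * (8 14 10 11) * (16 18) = (1 15 7)(2 18 16)(8 14 10 11) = [0, 15, 18, 3, 4, 5, 6, 1, 14, 9, 11, 8, 12, 13, 10, 7, 2, 17, 16]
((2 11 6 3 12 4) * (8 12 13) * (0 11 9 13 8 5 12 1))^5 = ((0 11 6 3 8 1)(2 9 13 5 12 4))^5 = (0 1 8 3 6 11)(2 4 12 5 13 9)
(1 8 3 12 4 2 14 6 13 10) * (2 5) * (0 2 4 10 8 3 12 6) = (0 2 14)(1 3 6 13 8 12 10)(4 5) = [2, 3, 14, 6, 5, 4, 13, 7, 12, 9, 1, 11, 10, 8, 0]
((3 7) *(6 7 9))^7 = (3 7 6 9) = ((3 9 6 7))^7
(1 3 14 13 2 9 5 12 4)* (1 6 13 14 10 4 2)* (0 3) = (14)(0 3 10 4 6 13 1)(2 9 5 12) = [3, 0, 9, 10, 6, 12, 13, 7, 8, 5, 4, 11, 2, 1, 14]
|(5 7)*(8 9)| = 2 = |(5 7)(8 9)|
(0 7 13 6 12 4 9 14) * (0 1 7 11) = (0 11)(1 7 13 6 12 4 9 14) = [11, 7, 2, 3, 9, 5, 12, 13, 8, 14, 10, 0, 4, 6, 1]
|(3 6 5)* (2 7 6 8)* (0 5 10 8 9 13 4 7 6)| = 28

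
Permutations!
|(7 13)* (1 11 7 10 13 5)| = 4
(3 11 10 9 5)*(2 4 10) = [0, 1, 4, 11, 10, 3, 6, 7, 8, 5, 9, 2] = (2 4 10 9 5 3 11)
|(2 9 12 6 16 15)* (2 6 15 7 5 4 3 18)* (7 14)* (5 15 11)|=40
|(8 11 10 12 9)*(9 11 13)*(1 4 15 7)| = |(1 4 15 7)(8 13 9)(10 12 11)| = 12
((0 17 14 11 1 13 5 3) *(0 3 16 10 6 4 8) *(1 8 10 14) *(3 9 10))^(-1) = (0 8 11 14 16 5 13 1 17)(3 4 6 10 9)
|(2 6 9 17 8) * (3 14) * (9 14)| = |(2 6 14 3 9 17 8)| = 7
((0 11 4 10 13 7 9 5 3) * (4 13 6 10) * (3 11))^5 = ((0 3)(5 11 13 7 9)(6 10))^5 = (13)(0 3)(6 10)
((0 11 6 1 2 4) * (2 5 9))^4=((0 11 6 1 5 9 2 4))^4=(0 5)(1 4)(2 6)(9 11)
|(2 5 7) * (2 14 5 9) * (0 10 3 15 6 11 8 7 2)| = |(0 10 3 15 6 11 8 7 14 5 2 9)| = 12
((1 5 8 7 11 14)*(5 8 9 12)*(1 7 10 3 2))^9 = ((1 8 10 3 2)(5 9 12)(7 11 14))^9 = (14)(1 2 3 10 8)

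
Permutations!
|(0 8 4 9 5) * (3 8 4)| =|(0 4 9 5)(3 8)| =4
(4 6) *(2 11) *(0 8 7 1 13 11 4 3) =(0 8 7 1 13 11 2 4 6 3) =[8, 13, 4, 0, 6, 5, 3, 1, 7, 9, 10, 2, 12, 11]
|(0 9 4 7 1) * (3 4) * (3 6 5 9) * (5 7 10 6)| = 14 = |(0 3 4 10 6 7 1)(5 9)|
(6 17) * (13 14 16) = (6 17)(13 14 16) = [0, 1, 2, 3, 4, 5, 17, 7, 8, 9, 10, 11, 12, 14, 16, 15, 13, 6]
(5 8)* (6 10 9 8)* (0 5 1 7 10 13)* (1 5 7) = (0 7 10 9 8 5 6 13) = [7, 1, 2, 3, 4, 6, 13, 10, 5, 8, 9, 11, 12, 0]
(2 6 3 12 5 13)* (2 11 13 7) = (2 6 3 12 5 7)(11 13) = [0, 1, 6, 12, 4, 7, 3, 2, 8, 9, 10, 13, 5, 11]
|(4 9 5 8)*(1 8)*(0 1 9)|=4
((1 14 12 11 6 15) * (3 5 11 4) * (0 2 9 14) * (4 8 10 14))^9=(0 1 15 6 11 5 3 4 9 2)(8 10 14 12)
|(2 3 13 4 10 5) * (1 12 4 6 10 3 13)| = 20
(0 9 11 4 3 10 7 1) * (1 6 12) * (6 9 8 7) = (0 8 7 9 11 4 3 10 6 12 1) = [8, 0, 2, 10, 3, 5, 12, 9, 7, 11, 6, 4, 1]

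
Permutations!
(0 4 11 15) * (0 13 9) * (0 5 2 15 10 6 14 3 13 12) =(0 4 11 10 6 14 3 13 9 5 2 15 12) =[4, 1, 15, 13, 11, 2, 14, 7, 8, 5, 6, 10, 0, 9, 3, 12]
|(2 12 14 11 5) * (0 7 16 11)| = 8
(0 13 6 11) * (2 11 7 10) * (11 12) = (0 13 6 7 10 2 12 11) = [13, 1, 12, 3, 4, 5, 7, 10, 8, 9, 2, 0, 11, 6]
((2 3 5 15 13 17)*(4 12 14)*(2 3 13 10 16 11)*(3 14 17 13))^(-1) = ((2 3 5 15 10 16 11)(4 12 17 14))^(-1) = (2 11 16 10 15 5 3)(4 14 17 12)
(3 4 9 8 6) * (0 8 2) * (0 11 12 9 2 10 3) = (0 8 6)(2 11 12 9 10 3 4) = [8, 1, 11, 4, 2, 5, 0, 7, 6, 10, 3, 12, 9]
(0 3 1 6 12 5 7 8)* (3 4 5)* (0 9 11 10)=(0 4 5 7 8 9 11 10)(1 6 12 3)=[4, 6, 2, 1, 5, 7, 12, 8, 9, 11, 0, 10, 3]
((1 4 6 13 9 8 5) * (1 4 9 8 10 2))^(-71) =(1 9 10 2)(4 5 8 13 6)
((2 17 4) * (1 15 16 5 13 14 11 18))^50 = ((1 15 16 5 13 14 11 18)(2 17 4))^50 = (1 16 13 11)(2 4 17)(5 14 18 15)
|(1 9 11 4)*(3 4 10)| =|(1 9 11 10 3 4)| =6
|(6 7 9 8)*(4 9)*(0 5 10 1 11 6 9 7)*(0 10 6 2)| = 14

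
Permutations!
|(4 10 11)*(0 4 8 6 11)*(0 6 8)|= 5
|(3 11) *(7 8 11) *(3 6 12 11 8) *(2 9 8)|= |(2 9 8)(3 7)(6 12 11)|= 6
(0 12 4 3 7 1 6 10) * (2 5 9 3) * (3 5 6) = [12, 3, 6, 7, 2, 9, 10, 1, 8, 5, 0, 11, 4] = (0 12 4 2 6 10)(1 3 7)(5 9)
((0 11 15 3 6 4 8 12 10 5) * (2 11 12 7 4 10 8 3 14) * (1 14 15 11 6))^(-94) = ((15)(0 12 8 7 4 3 1 14 2 6 10 5))^(-94) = (15)(0 8 4 1 2 10)(3 14 6 5 12 7)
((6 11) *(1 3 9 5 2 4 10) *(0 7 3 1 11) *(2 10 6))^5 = (0 10)(2 3)(4 9)(5 6)(7 11)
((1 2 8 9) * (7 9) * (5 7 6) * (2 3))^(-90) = (1 7 6 2)(3 9 5 8)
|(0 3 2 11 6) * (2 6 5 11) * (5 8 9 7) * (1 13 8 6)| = |(0 3 1 13 8 9 7 5 11 6)| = 10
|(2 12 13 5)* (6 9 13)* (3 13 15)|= |(2 12 6 9 15 3 13 5)|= 8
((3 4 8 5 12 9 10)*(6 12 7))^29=(3 8 7 12 10 4 5 6 9)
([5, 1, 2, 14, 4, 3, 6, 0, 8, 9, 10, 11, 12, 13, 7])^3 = (0 14 5 7 3)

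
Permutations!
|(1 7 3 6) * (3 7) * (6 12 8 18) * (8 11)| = |(1 3 12 11 8 18 6)| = 7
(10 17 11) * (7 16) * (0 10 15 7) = (0 10 17 11 15 7 16) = [10, 1, 2, 3, 4, 5, 6, 16, 8, 9, 17, 15, 12, 13, 14, 7, 0, 11]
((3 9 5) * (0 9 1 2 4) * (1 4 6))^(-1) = ((0 9 5 3 4)(1 2 6))^(-1) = (0 4 3 5 9)(1 6 2)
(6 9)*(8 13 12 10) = [0, 1, 2, 3, 4, 5, 9, 7, 13, 6, 8, 11, 10, 12] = (6 9)(8 13 12 10)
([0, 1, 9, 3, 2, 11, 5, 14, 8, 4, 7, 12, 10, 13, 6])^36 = [0, 1, 2, 3, 4, 11, 5, 14, 8, 9, 7, 12, 10, 13, 6]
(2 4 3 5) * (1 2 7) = (1 2 4 3 5 7) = [0, 2, 4, 5, 3, 7, 6, 1]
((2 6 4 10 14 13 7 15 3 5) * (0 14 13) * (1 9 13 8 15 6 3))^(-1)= ((0 14)(1 9 13 7 6 4 10 8 15)(2 3 5))^(-1)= (0 14)(1 15 8 10 4 6 7 13 9)(2 5 3)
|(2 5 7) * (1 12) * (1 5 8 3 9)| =|(1 12 5 7 2 8 3 9)| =8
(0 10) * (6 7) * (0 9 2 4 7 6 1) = (0 10 9 2 4 7 1) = [10, 0, 4, 3, 7, 5, 6, 1, 8, 2, 9]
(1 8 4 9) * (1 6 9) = [0, 8, 2, 3, 1, 5, 9, 7, 4, 6] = (1 8 4)(6 9)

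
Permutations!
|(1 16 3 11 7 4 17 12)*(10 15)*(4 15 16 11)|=10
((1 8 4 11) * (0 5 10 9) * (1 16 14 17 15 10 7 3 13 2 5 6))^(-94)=((0 6 1 8 4 11 16 14 17 15 10 9)(2 5 7 3 13))^(-94)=(0 1 4 16 17 10)(2 5 7 3 13)(6 8 11 14 15 9)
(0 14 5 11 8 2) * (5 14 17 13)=(0 17 13 5 11 8 2)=[17, 1, 0, 3, 4, 11, 6, 7, 2, 9, 10, 8, 12, 5, 14, 15, 16, 13]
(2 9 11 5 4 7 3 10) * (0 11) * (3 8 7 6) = (0 11 5 4 6 3 10 2 9)(7 8) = [11, 1, 9, 10, 6, 4, 3, 8, 7, 0, 2, 5]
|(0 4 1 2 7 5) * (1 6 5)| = 12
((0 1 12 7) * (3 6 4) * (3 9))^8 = ((0 1 12 7)(3 6 4 9))^8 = (12)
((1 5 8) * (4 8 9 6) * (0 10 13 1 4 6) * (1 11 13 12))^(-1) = (0 9 5 1 12 10)(4 8)(11 13)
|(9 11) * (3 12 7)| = 6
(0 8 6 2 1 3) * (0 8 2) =(0 2 1 3 8 6) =[2, 3, 1, 8, 4, 5, 0, 7, 6]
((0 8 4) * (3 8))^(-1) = ((0 3 8 4))^(-1) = (0 4 8 3)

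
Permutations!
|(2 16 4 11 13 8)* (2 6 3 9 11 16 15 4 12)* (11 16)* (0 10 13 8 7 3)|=14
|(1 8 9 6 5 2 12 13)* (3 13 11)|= |(1 8 9 6 5 2 12 11 3 13)|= 10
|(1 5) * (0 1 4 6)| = 5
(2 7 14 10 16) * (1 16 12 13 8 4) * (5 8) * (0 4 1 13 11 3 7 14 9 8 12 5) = (0 4 13)(1 16 2 14 10 5 12 11 3 7 9 8) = [4, 16, 14, 7, 13, 12, 6, 9, 1, 8, 5, 3, 11, 0, 10, 15, 2]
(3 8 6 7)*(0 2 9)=(0 2 9)(3 8 6 7)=[2, 1, 9, 8, 4, 5, 7, 3, 6, 0]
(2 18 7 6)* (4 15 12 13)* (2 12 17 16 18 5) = (2 5)(4 15 17 16 18 7 6 12 13) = [0, 1, 5, 3, 15, 2, 12, 6, 8, 9, 10, 11, 13, 4, 14, 17, 18, 16, 7]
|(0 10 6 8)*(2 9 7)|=12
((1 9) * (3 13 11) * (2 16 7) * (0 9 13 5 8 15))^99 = ((0 9 1 13 11 3 5 8 15)(2 16 7))^99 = (16)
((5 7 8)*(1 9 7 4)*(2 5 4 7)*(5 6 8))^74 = (1 2 8)(4 9 6)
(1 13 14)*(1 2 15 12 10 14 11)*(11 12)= (1 13 12 10 14 2 15 11)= [0, 13, 15, 3, 4, 5, 6, 7, 8, 9, 14, 1, 10, 12, 2, 11]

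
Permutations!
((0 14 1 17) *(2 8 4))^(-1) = (0 17 1 14)(2 4 8)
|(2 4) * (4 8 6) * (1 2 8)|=|(1 2)(4 8 6)|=6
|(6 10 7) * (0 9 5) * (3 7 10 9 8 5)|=|(10)(0 8 5)(3 7 6 9)|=12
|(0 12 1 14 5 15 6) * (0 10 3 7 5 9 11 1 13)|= 12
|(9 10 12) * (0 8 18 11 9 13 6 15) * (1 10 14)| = |(0 8 18 11 9 14 1 10 12 13 6 15)| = 12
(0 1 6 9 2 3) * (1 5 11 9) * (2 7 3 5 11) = [11, 6, 5, 0, 4, 2, 1, 3, 8, 7, 10, 9] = (0 11 9 7 3)(1 6)(2 5)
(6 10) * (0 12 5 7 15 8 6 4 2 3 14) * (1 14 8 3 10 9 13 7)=[12, 14, 10, 8, 2, 1, 9, 15, 6, 13, 4, 11, 5, 7, 0, 3]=(0 12 5 1 14)(2 10 4)(3 8 6 9 13 7 15)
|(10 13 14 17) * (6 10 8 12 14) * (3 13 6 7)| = 12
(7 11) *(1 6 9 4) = (1 6 9 4)(7 11) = [0, 6, 2, 3, 1, 5, 9, 11, 8, 4, 10, 7]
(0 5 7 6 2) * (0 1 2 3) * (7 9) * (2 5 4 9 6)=(0 4 9 7 2 1 5 6 3)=[4, 5, 1, 0, 9, 6, 3, 2, 8, 7]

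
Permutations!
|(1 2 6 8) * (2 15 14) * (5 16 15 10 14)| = 6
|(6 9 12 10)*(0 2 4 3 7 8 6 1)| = |(0 2 4 3 7 8 6 9 12 10 1)| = 11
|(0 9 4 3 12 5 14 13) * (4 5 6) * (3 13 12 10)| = 8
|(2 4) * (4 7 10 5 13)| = 6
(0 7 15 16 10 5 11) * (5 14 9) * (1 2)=[7, 2, 1, 3, 4, 11, 6, 15, 8, 5, 14, 0, 12, 13, 9, 16, 10]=(0 7 15 16 10 14 9 5 11)(1 2)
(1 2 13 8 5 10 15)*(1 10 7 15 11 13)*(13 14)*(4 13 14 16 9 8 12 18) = (1 2)(4 13 12 18)(5 7 15 10 11 16 9 8) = [0, 2, 1, 3, 13, 7, 6, 15, 5, 8, 11, 16, 18, 12, 14, 10, 9, 17, 4]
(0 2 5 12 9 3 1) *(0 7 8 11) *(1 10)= (0 2 5 12 9 3 10 1 7 8 11)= [2, 7, 5, 10, 4, 12, 6, 8, 11, 3, 1, 0, 9]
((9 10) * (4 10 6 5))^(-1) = ((4 10 9 6 5))^(-1) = (4 5 6 9 10)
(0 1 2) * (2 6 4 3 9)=(0 1 6 4 3 9 2)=[1, 6, 0, 9, 3, 5, 4, 7, 8, 2]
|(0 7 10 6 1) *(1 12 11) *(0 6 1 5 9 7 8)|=8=|(0 8)(1 6 12 11 5 9 7 10)|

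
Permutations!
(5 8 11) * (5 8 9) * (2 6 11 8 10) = (2 6 11 10)(5 9) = [0, 1, 6, 3, 4, 9, 11, 7, 8, 5, 2, 10]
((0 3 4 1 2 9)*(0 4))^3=(0 3)(1 4 9 2)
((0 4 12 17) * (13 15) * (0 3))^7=((0 4 12 17 3)(13 15))^7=(0 12 3 4 17)(13 15)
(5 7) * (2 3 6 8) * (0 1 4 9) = (0 1 4 9)(2 3 6 8)(5 7) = [1, 4, 3, 6, 9, 7, 8, 5, 2, 0]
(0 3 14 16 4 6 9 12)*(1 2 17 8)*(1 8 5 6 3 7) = (0 7 1 2 17 5 6 9 12)(3 14 16 4) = [7, 2, 17, 14, 3, 6, 9, 1, 8, 12, 10, 11, 0, 13, 16, 15, 4, 5]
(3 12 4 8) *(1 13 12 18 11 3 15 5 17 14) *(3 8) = [0, 13, 2, 18, 3, 17, 6, 7, 15, 9, 10, 8, 4, 12, 1, 5, 16, 14, 11] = (1 13 12 4 3 18 11 8 15 5 17 14)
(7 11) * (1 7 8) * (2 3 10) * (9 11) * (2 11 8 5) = (1 7 9 8)(2 3 10 11 5) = [0, 7, 3, 10, 4, 2, 6, 9, 1, 8, 11, 5]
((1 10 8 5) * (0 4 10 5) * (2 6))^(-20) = (10)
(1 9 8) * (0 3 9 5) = (0 3 9 8 1 5) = [3, 5, 2, 9, 4, 0, 6, 7, 1, 8]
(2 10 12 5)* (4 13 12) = (2 10 4 13 12 5) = [0, 1, 10, 3, 13, 2, 6, 7, 8, 9, 4, 11, 5, 12]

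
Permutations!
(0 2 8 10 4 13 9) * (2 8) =[8, 1, 2, 3, 13, 5, 6, 7, 10, 0, 4, 11, 12, 9] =(0 8 10 4 13 9)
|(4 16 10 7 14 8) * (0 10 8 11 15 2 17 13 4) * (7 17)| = |(0 10 17 13 4 16 8)(2 7 14 11 15)| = 35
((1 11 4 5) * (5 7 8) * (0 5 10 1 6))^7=((0 5 6)(1 11 4 7 8 10))^7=(0 5 6)(1 11 4 7 8 10)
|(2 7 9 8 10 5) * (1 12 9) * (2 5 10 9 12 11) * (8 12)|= |(1 11 2 7)(8 9 12)|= 12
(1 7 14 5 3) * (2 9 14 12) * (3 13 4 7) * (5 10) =(1 3)(2 9 14 10 5 13 4 7 12) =[0, 3, 9, 1, 7, 13, 6, 12, 8, 14, 5, 11, 2, 4, 10]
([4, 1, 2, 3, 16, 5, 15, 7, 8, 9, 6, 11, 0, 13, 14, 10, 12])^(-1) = [12, 1, 2, 3, 0, 5, 10, 7, 8, 9, 15, 11, 16, 13, 14, 6, 4]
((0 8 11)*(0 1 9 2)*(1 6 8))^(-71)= ((0 1 9 2)(6 8 11))^(-71)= (0 1 9 2)(6 8 11)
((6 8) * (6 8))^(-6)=((8))^(-6)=(8)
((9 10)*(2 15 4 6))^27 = ((2 15 4 6)(9 10))^27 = (2 6 4 15)(9 10)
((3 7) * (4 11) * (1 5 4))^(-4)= (11)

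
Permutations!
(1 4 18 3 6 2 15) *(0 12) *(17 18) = (0 12)(1 4 17 18 3 6 2 15) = [12, 4, 15, 6, 17, 5, 2, 7, 8, 9, 10, 11, 0, 13, 14, 1, 16, 18, 3]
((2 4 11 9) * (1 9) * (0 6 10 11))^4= ((0 6 10 11 1 9 2 4))^4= (0 1)(2 10)(4 11)(6 9)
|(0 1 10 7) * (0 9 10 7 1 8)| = |(0 8)(1 7 9 10)| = 4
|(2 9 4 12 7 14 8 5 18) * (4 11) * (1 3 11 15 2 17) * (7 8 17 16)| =|(1 3 11 4 12 8 5 18 16 7 14 17)(2 9 15)| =12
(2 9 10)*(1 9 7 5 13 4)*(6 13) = (1 9 10 2 7 5 6 13 4) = [0, 9, 7, 3, 1, 6, 13, 5, 8, 10, 2, 11, 12, 4]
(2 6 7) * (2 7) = [0, 1, 6, 3, 4, 5, 2, 7] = (7)(2 6)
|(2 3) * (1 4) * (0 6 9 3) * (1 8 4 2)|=6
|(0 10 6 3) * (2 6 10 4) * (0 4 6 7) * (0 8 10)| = |(0 6 3 4 2 7 8 10)| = 8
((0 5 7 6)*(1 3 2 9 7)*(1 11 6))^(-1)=((0 5 11 6)(1 3 2 9 7))^(-1)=(0 6 11 5)(1 7 9 2 3)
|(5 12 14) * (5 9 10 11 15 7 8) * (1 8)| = 10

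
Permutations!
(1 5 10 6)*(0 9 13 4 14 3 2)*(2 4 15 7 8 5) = [9, 2, 0, 4, 14, 10, 1, 8, 5, 13, 6, 11, 12, 15, 3, 7] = (0 9 13 15 7 8 5 10 6 1 2)(3 4 14)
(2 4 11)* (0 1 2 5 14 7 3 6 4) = (0 1 2)(3 6 4 11 5 14 7) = [1, 2, 0, 6, 11, 14, 4, 3, 8, 9, 10, 5, 12, 13, 7]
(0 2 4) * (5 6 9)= (0 2 4)(5 6 9)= [2, 1, 4, 3, 0, 6, 9, 7, 8, 5]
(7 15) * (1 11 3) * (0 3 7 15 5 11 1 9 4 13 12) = (15)(0 3 9 4 13 12)(5 11 7) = [3, 1, 2, 9, 13, 11, 6, 5, 8, 4, 10, 7, 0, 12, 14, 15]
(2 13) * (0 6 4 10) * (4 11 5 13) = [6, 1, 4, 3, 10, 13, 11, 7, 8, 9, 0, 5, 12, 2] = (0 6 11 5 13 2 4 10)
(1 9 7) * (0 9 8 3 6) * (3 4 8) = [9, 3, 2, 6, 8, 5, 0, 1, 4, 7] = (0 9 7 1 3 6)(4 8)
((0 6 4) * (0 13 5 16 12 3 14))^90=(16)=((0 6 4 13 5 16 12 3 14))^90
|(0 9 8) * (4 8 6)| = |(0 9 6 4 8)| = 5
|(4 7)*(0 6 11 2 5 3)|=6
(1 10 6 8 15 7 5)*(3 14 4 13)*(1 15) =(1 10 6 8)(3 14 4 13)(5 15 7) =[0, 10, 2, 14, 13, 15, 8, 5, 1, 9, 6, 11, 12, 3, 4, 7]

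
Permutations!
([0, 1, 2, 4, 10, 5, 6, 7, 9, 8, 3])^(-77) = [0, 1, 2, 4, 10, 5, 6, 7, 9, 8, 3]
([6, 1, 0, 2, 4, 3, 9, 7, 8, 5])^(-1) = (0 2 3 5 9 6)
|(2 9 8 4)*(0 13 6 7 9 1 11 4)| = |(0 13 6 7 9 8)(1 11 4 2)| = 12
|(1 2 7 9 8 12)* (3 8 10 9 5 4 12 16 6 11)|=30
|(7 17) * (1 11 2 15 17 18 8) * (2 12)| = 9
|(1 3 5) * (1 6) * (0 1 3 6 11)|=6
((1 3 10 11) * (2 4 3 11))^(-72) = (11)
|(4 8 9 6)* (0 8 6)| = |(0 8 9)(4 6)| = 6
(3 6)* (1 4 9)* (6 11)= (1 4 9)(3 11 6)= [0, 4, 2, 11, 9, 5, 3, 7, 8, 1, 10, 6]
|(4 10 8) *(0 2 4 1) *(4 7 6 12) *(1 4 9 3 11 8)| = 12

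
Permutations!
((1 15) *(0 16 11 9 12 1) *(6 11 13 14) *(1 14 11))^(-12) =((0 16 13 11 9 12 14 6 1 15))^(-12) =(0 1 14 9 13)(6 12 11 16 15)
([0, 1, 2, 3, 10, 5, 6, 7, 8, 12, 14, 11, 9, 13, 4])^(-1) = [0, 1, 2, 3, 14, 5, 6, 7, 8, 12, 4, 11, 9, 13, 10]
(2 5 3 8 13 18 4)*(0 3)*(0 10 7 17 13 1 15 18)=(0 3 8 1 15 18 4 2 5 10 7 17 13)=[3, 15, 5, 8, 2, 10, 6, 17, 1, 9, 7, 11, 12, 0, 14, 18, 16, 13, 4]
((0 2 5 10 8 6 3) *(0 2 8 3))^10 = ((0 8 6)(2 5 10 3))^10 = (0 8 6)(2 10)(3 5)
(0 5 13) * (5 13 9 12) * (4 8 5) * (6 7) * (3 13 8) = [8, 1, 2, 13, 3, 9, 7, 6, 5, 12, 10, 11, 4, 0] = (0 8 5 9 12 4 3 13)(6 7)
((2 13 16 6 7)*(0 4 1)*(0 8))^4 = ((0 4 1 8)(2 13 16 6 7))^4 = (2 7 6 16 13)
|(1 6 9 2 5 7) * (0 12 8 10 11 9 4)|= |(0 12 8 10 11 9 2 5 7 1 6 4)|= 12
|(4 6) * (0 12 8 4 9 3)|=7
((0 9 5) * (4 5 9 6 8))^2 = (9)(0 8 5 6 4)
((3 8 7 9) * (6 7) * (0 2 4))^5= ((0 2 4)(3 8 6 7 9))^5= (9)(0 4 2)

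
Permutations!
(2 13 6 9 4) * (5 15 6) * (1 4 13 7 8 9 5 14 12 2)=(1 4)(2 7 8 9 13 14 12)(5 15 6)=[0, 4, 7, 3, 1, 15, 5, 8, 9, 13, 10, 11, 2, 14, 12, 6]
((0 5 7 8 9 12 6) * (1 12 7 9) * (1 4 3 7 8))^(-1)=((0 5 9 8 4 3 7 1 12 6))^(-1)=(0 6 12 1 7 3 4 8 9 5)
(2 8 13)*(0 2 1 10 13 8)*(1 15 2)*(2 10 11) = (0 1 11 2)(10 13 15) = [1, 11, 0, 3, 4, 5, 6, 7, 8, 9, 13, 2, 12, 15, 14, 10]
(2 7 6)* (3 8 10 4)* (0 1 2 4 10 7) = (10)(0 1 2)(3 8 7 6 4) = [1, 2, 0, 8, 3, 5, 4, 6, 7, 9, 10]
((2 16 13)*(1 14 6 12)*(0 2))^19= (0 13 16 2)(1 12 6 14)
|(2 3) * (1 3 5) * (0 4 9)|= 12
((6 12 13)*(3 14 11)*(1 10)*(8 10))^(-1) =(1 10 8)(3 11 14)(6 13 12)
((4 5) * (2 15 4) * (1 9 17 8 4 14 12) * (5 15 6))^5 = (1 15 17 12 4 9 14 8)(2 5 6)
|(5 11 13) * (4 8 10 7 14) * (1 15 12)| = 15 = |(1 15 12)(4 8 10 7 14)(5 11 13)|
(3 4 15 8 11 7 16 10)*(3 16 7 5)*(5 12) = (3 4 15 8 11 12 5)(10 16) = [0, 1, 2, 4, 15, 3, 6, 7, 11, 9, 16, 12, 5, 13, 14, 8, 10]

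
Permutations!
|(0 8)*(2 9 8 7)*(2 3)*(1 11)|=6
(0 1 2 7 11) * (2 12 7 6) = [1, 12, 6, 3, 4, 5, 2, 11, 8, 9, 10, 0, 7] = (0 1 12 7 11)(2 6)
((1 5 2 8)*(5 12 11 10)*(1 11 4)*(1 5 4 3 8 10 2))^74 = (1 3 11 10 5 12 8 2 4)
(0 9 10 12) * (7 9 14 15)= (0 14 15 7 9 10 12)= [14, 1, 2, 3, 4, 5, 6, 9, 8, 10, 12, 11, 0, 13, 15, 7]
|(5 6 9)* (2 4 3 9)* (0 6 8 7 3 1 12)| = |(0 6 2 4 1 12)(3 9 5 8 7)| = 30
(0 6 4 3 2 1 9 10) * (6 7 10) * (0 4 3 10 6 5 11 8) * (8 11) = (11)(0 7 6 3 2 1 9 5 8)(4 10) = [7, 9, 1, 2, 10, 8, 3, 6, 0, 5, 4, 11]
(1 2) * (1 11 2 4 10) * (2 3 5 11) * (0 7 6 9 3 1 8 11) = (0 7 6 9 3 5)(1 4 10 8 11) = [7, 4, 2, 5, 10, 0, 9, 6, 11, 3, 8, 1]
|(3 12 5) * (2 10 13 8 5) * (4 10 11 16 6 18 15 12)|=42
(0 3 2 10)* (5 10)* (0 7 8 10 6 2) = [3, 1, 5, 0, 4, 6, 2, 8, 10, 9, 7] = (0 3)(2 5 6)(7 8 10)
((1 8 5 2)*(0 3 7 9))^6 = (0 7)(1 5)(2 8)(3 9)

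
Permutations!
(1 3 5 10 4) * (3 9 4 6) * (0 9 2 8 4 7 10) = [9, 2, 8, 5, 1, 0, 3, 10, 4, 7, 6] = (0 9 7 10 6 3 5)(1 2 8 4)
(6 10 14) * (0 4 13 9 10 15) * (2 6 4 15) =(0 15)(2 6)(4 13 9 10 14) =[15, 1, 6, 3, 13, 5, 2, 7, 8, 10, 14, 11, 12, 9, 4, 0]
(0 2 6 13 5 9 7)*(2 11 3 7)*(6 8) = [11, 1, 8, 7, 4, 9, 13, 0, 6, 2, 10, 3, 12, 5] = (0 11 3 7)(2 8 6 13 5 9)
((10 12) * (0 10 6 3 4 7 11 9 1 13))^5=(0 4 13 3 1 6 9 12 11 10 7)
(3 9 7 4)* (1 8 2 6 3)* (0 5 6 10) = (0 5 6 3 9 7 4 1 8 2 10) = [5, 8, 10, 9, 1, 6, 3, 4, 2, 7, 0]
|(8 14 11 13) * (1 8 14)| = 6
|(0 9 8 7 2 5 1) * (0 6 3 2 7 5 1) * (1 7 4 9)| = 10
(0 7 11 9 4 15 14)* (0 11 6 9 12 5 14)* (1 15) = (0 7 6 9 4 1 15)(5 14 11 12) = [7, 15, 2, 3, 1, 14, 9, 6, 8, 4, 10, 12, 5, 13, 11, 0]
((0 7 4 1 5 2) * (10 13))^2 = ((0 7 4 1 5 2)(10 13))^2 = (13)(0 4 5)(1 2 7)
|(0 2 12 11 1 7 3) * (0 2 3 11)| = 12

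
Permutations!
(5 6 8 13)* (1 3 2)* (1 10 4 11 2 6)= (1 3 6 8 13 5)(2 10 4 11)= [0, 3, 10, 6, 11, 1, 8, 7, 13, 9, 4, 2, 12, 5]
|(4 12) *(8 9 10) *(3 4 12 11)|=|(12)(3 4 11)(8 9 10)|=3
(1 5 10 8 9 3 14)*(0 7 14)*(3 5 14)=(0 7 3)(1 14)(5 10 8 9)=[7, 14, 2, 0, 4, 10, 6, 3, 9, 5, 8, 11, 12, 13, 1]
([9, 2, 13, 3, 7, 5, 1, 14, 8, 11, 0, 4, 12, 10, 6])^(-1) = (0 10 13 2 1 6 14 7 4 11 9)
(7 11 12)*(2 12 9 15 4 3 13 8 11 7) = (2 12)(3 13 8 11 9 15 4) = [0, 1, 12, 13, 3, 5, 6, 7, 11, 15, 10, 9, 2, 8, 14, 4]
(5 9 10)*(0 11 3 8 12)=[11, 1, 2, 8, 4, 9, 6, 7, 12, 10, 5, 3, 0]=(0 11 3 8 12)(5 9 10)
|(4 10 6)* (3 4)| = 4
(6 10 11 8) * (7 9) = (6 10 11 8)(7 9) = [0, 1, 2, 3, 4, 5, 10, 9, 6, 7, 11, 8]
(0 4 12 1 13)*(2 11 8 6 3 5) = (0 4 12 1 13)(2 11 8 6 3 5) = [4, 13, 11, 5, 12, 2, 3, 7, 6, 9, 10, 8, 1, 0]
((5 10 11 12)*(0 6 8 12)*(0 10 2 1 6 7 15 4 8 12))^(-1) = (0 8 4 15 7)(1 2 5 12 6)(10 11)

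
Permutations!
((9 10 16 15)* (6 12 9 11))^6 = (6 11 15 16 10 9 12)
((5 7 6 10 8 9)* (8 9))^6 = (5 7 6 10 9)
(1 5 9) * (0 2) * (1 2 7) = (0 7 1 5 9 2) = [7, 5, 0, 3, 4, 9, 6, 1, 8, 2]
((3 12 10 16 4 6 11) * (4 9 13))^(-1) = ((3 12 10 16 9 13 4 6 11))^(-1) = (3 11 6 4 13 9 16 10 12)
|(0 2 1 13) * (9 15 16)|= |(0 2 1 13)(9 15 16)|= 12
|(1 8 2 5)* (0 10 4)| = 12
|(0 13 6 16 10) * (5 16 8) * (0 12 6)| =|(0 13)(5 16 10 12 6 8)| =6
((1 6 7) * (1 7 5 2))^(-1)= (7)(1 2 5 6)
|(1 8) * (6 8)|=|(1 6 8)|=3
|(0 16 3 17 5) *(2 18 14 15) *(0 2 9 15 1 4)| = 10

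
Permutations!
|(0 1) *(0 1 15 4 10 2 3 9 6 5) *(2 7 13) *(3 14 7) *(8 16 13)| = |(0 15 4 10 3 9 6 5)(2 14 7 8 16 13)| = 24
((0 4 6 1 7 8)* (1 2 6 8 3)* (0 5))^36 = (8)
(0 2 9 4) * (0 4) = (0 2 9) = [2, 1, 9, 3, 4, 5, 6, 7, 8, 0]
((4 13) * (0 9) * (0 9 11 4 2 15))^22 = (0 2 4)(11 15 13)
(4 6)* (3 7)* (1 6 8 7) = (1 6 4 8 7 3) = [0, 6, 2, 1, 8, 5, 4, 3, 7]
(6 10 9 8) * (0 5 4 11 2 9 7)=(0 5 4 11 2 9 8 6 10 7)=[5, 1, 9, 3, 11, 4, 10, 0, 6, 8, 7, 2]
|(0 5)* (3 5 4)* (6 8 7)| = 12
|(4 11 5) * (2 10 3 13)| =|(2 10 3 13)(4 11 5)| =12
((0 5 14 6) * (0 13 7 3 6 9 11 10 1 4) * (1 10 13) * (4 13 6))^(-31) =(0 14 11 1 7 4 5 9 6 13 3)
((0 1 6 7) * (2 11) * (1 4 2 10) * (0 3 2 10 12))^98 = ((0 4 10 1 6 7 3 2 11 12))^98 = (0 11 3 6 10)(1 4 12 2 7)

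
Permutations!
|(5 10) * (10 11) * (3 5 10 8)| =|(3 5 11 8)| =4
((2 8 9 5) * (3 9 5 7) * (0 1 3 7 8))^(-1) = (0 2 5 8 9 3 1)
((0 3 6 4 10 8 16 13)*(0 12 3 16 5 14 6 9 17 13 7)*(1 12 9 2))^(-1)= (0 7 16)(1 2 3 12)(4 6 14 5 8 10)(9 13 17)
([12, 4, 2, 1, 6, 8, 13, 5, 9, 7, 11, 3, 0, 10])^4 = (1 10 4 11 6 3 13)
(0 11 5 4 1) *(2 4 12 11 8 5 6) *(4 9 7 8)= (0 4 1)(2 9 7 8 5 12 11 6)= [4, 0, 9, 3, 1, 12, 2, 8, 5, 7, 10, 6, 11]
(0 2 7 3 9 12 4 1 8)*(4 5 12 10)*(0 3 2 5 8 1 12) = (0 5)(2 7)(3 9 10 4 12 8) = [5, 1, 7, 9, 12, 0, 6, 2, 3, 10, 4, 11, 8]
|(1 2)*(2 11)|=|(1 11 2)|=3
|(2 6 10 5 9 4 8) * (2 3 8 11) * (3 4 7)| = |(2 6 10 5 9 7 3 8 4 11)| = 10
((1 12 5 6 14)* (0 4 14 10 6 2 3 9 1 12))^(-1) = ((0 4 14 12 5 2 3 9 1)(6 10))^(-1) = (0 1 9 3 2 5 12 14 4)(6 10)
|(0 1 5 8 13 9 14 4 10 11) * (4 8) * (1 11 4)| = 4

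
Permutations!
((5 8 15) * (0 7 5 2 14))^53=(0 15 7 2 5 14 8)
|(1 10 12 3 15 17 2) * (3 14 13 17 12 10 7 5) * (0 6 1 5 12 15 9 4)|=13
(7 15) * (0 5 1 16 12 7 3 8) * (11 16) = (0 5 1 11 16 12 7 15 3 8) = [5, 11, 2, 8, 4, 1, 6, 15, 0, 9, 10, 16, 7, 13, 14, 3, 12]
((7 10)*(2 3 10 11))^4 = ((2 3 10 7 11))^4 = (2 11 7 10 3)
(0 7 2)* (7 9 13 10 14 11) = (0 9 13 10 14 11 7 2) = [9, 1, 0, 3, 4, 5, 6, 2, 8, 13, 14, 7, 12, 10, 11]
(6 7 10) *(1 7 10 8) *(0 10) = (0 10 6)(1 7 8) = [10, 7, 2, 3, 4, 5, 0, 8, 1, 9, 6]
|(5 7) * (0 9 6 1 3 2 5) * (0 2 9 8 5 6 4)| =|(0 8 5 7 2 6 1 3 9 4)| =10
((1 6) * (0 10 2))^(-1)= (0 2 10)(1 6)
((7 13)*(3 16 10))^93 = ((3 16 10)(7 13))^93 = (16)(7 13)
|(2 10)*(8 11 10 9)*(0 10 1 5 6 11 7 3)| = 28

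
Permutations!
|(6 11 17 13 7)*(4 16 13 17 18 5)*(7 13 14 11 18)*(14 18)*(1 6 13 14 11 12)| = |(1 6 11 7 13 14 12)(4 16 18 5)| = 28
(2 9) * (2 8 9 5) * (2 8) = (2 5 8 9) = [0, 1, 5, 3, 4, 8, 6, 7, 9, 2]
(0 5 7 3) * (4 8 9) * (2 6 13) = [5, 1, 6, 0, 8, 7, 13, 3, 9, 4, 10, 11, 12, 2] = (0 5 7 3)(2 6 13)(4 8 9)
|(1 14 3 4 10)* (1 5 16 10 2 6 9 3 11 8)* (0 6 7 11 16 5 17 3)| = 33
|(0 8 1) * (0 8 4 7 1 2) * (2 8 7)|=6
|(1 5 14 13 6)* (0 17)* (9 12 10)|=30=|(0 17)(1 5 14 13 6)(9 12 10)|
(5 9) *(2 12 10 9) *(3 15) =(2 12 10 9 5)(3 15) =[0, 1, 12, 15, 4, 2, 6, 7, 8, 5, 9, 11, 10, 13, 14, 3]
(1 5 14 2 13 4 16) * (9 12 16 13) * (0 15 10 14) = (0 15 10 14 2 9 12 16 1 5)(4 13) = [15, 5, 9, 3, 13, 0, 6, 7, 8, 12, 14, 11, 16, 4, 2, 10, 1]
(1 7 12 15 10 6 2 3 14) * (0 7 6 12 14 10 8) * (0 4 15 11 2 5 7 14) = (0 14 1 6 5 7)(2 3 10 12 11)(4 15 8) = [14, 6, 3, 10, 15, 7, 5, 0, 4, 9, 12, 2, 11, 13, 1, 8]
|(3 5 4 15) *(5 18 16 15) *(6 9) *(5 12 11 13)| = |(3 18 16 15)(4 12 11 13 5)(6 9)| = 20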